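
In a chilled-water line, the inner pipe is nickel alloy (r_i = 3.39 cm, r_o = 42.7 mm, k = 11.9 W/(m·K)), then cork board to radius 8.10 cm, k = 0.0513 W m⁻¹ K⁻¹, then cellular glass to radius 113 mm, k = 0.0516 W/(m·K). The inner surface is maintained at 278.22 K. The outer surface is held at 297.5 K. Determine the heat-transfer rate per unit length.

Series thermal resistances, inner to outer:
  R'_nickel alloy = ln(0.0427/0.0339)/(2πk) = 0.2308/(2π·11.9) = 0.003087 m·K/W
  R'_cork board = ln(0.0810/0.0427)/(2πk) = 0.6403/(2π·0.0513) = 1.986 m·K/W
  R'_cellular glass = ln(0.113/0.0810)/(2πk) = 0.3329/(2π·0.0516) = 1.027 m·K/W
ΣR = 0.003087 + 1.986 + 1.027 = 3.016 m·K/W
Q' = ΔT/ΣR = (278.22 K − 297.5 K)/3.016 = -6.39 W/m
(Negative Q' ⇒ heat flows inward; heat gain = 6.39 W/m.)

Q' = 6.39 W/m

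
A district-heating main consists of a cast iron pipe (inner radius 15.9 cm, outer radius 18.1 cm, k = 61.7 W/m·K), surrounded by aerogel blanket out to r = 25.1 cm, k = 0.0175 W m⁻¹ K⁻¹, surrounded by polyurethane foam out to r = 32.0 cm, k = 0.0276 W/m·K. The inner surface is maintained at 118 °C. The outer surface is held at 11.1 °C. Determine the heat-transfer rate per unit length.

Q' = 24.4 W/m

Treat each layer as a resistance in series:
  R'_cast iron = ln(0.181/0.159)/(2πk) = 0.1296/(2π·61.7) = 3.343×10^-4 m·K/W
  R'_aerogel blanket = ln(0.251/0.181)/(2πk) = 0.3270/(2π·0.0175) = 2.974 m·K/W
  R'_polyurethane foam = ln(0.320/0.251)/(2πk) = 0.2429/(2π·0.0276) = 1.400 m·K/W
ΣR = 3.343×10^-4 + 2.974 + 1.400 = 4.374 m·K/W
Q' = ΔT/ΣR = (118 °C − 11.1 °C)/4.374 = 24.4 W/m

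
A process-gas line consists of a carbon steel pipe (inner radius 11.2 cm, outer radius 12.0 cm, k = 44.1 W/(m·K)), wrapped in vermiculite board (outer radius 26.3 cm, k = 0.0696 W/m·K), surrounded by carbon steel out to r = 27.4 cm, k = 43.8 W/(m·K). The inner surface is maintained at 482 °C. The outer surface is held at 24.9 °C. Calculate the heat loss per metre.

Resistance network (inner→outer):
  R'_carbon steel = ln(0.120/0.112)/(2πk) = 0.06899/(2π·44.1) = 2.490×10^-4 m·K/W
  R'_vermiculite board = ln(0.263/0.120)/(2πk) = 0.7847/(2π·0.0696) = 1.794 m·K/W
  R'_carbon steel = ln(0.274/0.263)/(2πk) = 0.04097/(2π·43.8) = 1.489×10^-4 m·K/W
ΣR = 2.490×10^-4 + 1.794 + 1.489×10^-4 = 1.794 m·K/W
Q' = ΔT/ΣR = (482 °C − 24.9 °C)/1.794 = 255 W/m

Q' = 255 W/m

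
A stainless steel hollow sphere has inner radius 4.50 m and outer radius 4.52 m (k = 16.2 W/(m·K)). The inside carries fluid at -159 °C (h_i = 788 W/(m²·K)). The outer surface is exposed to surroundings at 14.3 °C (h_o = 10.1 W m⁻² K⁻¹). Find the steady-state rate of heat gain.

Series thermal resistances, inner to outer:
  R_conv,in = 1/(4πr²h) = 1/(4π·4.50²·788) = 4.987×10^-6 K/W
  R_stainless steel = (1/4.50 − 1/4.52)/(4πk) = 9.833×10^-4/(4π·16.2) = 4.830×10^-6 K/W
  R_conv,out = 1/(4πr²h) = 1/(4π·4.52²·10.1) = 3.856×10^-4 K/W
ΣR = 4.987×10^-6 + 4.830×10^-6 + 3.856×10^-4 = 3.954×10^-4 K/W
Q = ΔT/ΣR = (-159 °C − 14.3 °C)/3.954×10^-4 = -4.38×10^5 W
(Negative Q ⇒ heat flows inward; heat gain = 4.38×10^5 W.)

Q = 4.38×10^5 W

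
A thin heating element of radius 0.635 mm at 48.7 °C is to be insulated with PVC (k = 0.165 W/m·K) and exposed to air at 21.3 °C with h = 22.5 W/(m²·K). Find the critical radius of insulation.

r_cr = 0.733 cm

For a cylinder, r_cr = k_ins/h = 0.165/22.5 = 0.00733 m = 0.733 cm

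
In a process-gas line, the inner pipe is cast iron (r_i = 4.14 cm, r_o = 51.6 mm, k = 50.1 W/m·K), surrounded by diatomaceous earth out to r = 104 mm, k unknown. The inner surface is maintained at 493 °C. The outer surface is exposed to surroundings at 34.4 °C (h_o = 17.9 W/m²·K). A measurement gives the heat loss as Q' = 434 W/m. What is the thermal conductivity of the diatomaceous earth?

ΣR = ΔT/Q' = |493 − 34.4|/434 = 1.057 m·K/W
Known resistances:
  R'_cast iron = ln(0.0516/0.0414)/(2πk) = 0.2202/(2π·50.1) = 6.996×10^-4 m·K/W
  R'_conv,out = 1/(2πr h) = 1/(2π·0.104·17.9) = 0.08549 m·K/W
R_diatomaceous earth = ΣR − ΣR_known = 1.057 − 0.08619 = 0.9708 m·K/W
ln(r₂/r₁)/(2πk) = 0.9708 ⇒ k = 0.7009/(2π·0.9708) = 0.115 W/m·K

k = 0.115 W/m·K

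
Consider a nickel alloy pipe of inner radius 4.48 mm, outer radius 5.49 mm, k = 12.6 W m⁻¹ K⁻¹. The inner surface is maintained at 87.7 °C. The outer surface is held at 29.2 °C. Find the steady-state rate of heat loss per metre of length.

Q' = 2πk·ΔT/ln(r₂/r₁) = 2π × 12.6 × 58.5 / ln(0.00549/0.00448) = 22800 W/m

Q' = 22800 W/m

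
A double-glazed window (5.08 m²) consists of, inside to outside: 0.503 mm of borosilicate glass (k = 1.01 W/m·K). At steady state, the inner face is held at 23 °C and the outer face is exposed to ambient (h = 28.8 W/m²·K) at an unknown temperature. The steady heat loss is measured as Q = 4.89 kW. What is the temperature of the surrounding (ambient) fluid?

Series resistances:
  R_borosilicate glass = L/(kA) = 5.03×10^-4/(1.01·5.08) = 9.804×10^-5 K/W
  R_conv,out = 1/(hA) = 1/(28.8·5.08) = 0.006835 K/W
ΣR = 0.006933 K/W
ΔT = Q·ΣR = 4890 × 0.006933 = 33.90 K
Heat flows outward, so T_out = T_in − ΔT = 23 − 33.90 = -10.9 °C

T_out = -10.9 °C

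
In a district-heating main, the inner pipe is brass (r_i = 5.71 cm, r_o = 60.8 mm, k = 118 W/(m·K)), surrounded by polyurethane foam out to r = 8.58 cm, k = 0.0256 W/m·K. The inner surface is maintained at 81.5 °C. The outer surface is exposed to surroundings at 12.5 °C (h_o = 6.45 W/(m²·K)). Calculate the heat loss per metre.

Series thermal resistances, inner to outer:
  R'_brass = ln(0.0608/0.0571)/(2πk) = 0.06279/(2π·118) = 8.468×10^-5 m·K/W
  R'_polyurethane foam = ln(0.0858/0.0608)/(2πk) = 0.3444/(2π·0.0256) = 2.141 m·K/W
  R'_conv,out = 1/(2πr h) = 1/(2π·0.0858·6.45) = 0.2876 m·K/W
ΣR = 8.468×10^-5 + 2.141 + 0.2876 = 2.429 m·K/W
Q' = ΔT/ΣR = (81.5 °C − 12.5 °C)/2.429 = 28.4 W/m

Q' = 28.4 W/m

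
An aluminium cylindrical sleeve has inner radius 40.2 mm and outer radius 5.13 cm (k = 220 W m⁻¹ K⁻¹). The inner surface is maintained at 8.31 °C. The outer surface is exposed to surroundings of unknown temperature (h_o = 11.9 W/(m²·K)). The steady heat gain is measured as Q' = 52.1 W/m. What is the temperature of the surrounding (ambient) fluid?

Series resistances:
  R'_aluminium = ln(0.0513/0.0402)/(2πk) = 0.2438/(2π·220) = 1.764×10^-4 m·K/W
  R'_conv,out = 1/(2πr h) = 1/(2π·0.0513·11.9) = 0.2607 m·K/W
ΣR = 0.2609 m·K/W
ΔT = Q'·ΣR = 52.1 × 0.2609 = 13.59 K
Heat flows inward, so T_out = T_in + ΔT = 8.31 + 13.59 = 21.9 °C

T_out = 21.9 °C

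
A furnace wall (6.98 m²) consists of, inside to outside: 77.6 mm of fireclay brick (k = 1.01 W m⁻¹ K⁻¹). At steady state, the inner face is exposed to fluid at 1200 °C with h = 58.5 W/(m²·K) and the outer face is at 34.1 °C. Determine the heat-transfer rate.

Q = 86600 W

Treat each layer as a resistance in series:
  R_conv,in = 1/(hA) = 1/(58.5·6.98) = 0.002449 K/W
  R_fireclay brick = L/(kA) = 0.0776/(1.01·6.98) = 0.01101 K/W
ΣR = 0.002449 + 0.01101 = 0.01346 K/W
Q = ΔT/ΣR = (1200 °C − 34.1 °C)/0.01346 = 86600 W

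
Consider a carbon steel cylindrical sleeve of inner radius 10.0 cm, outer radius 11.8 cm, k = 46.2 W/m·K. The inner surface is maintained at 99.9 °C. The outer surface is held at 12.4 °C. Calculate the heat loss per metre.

Q' = 1.53×10^5 W/m

Q' = 2πk·ΔT/ln(r₂/r₁) = 2π × 46.2 × 87.5 / ln(0.118/0.100) = 1.53×10^5 W/m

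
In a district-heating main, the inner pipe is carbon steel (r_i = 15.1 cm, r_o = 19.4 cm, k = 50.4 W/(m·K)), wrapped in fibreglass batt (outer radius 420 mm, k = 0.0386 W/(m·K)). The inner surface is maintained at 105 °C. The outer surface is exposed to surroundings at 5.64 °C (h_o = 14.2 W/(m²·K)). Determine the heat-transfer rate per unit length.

Treat each layer as a resistance in series:
  R'_carbon steel = ln(0.194/0.151)/(2πk) = 0.2506/(2π·50.4) = 7.913×10^-4 m·K/W
  R'_fibreglass batt = ln(0.420/0.194)/(2πk) = 0.7724/(2π·0.0386) = 3.185 m·K/W
  R'_conv,out = 1/(2πr h) = 1/(2π·0.420·14.2) = 0.02669 m·K/W
ΣR = 7.913×10^-4 + 3.185 + 0.02669 = 3.212 m·K/W
Q' = ΔT/ΣR = (105 °C − 5.64 °C)/3.212 = 30.9 W/m

Q' = 30.9 W/m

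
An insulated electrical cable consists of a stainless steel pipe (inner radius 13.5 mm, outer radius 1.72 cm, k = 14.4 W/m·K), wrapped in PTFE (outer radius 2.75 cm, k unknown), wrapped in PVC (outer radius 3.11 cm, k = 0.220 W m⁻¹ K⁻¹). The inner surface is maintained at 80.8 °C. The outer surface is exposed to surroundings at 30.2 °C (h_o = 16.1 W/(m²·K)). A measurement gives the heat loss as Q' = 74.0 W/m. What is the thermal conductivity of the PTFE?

ΣR = ΔT/Q' = |80.8 − 30.2|/74.0 = 0.6838 m·K/W
Known resistances:
  R'_stainless steel = ln(0.0172/0.0135)/(2πk) = 0.2422/(2π·14.4) = 0.002677 m·K/W
  R'_PVC = ln(0.0311/0.0275)/(2πk) = 0.1230/(2π·0.220) = 0.08900 m·K/W
  R'_conv,out = 1/(2πr h) = 1/(2π·0.0311·16.1) = 0.3179 m·K/W
R_PTFE = ΣR − ΣR_known = 0.6838 − 0.4096 = 0.2742 m·K/W
ln(r₂/r₁)/(2πk) = 0.2742 ⇒ k = 0.4693/(2π·0.2742) = 0.272 W/m·K

k = 0.272 W/m·K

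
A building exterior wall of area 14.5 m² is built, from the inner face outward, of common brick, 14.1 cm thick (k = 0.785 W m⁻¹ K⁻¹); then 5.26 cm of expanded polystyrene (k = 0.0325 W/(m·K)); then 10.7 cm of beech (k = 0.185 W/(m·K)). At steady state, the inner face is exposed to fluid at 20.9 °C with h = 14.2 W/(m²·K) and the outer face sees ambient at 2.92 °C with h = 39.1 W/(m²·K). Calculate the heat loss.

Series thermal resistances, inner to outer:
  R_conv,in = 1/(hA) = 1/(14.2·14.5) = 0.004857 K/W
  R_common brick = L/(kA) = 0.141/(0.785·14.5) = 0.01239 K/W
  R_expanded polystyrene = L/(kA) = 0.0526/(0.0325·14.5) = 0.1116 K/W
  R_beech = L/(kA) = 0.107/(0.185·14.5) = 0.03989 K/W
  R_conv,out = 1/(hA) = 1/(39.1·14.5) = 0.001764 K/W
ΣR = 0.004857 + 0.01239 + 0.1116 + 0.03989 + 0.001764 = 0.1705 K/W
Q = ΔT/ΣR = (20.9 °C − 2.92 °C)/0.1705 = 105 W

Q = 105 W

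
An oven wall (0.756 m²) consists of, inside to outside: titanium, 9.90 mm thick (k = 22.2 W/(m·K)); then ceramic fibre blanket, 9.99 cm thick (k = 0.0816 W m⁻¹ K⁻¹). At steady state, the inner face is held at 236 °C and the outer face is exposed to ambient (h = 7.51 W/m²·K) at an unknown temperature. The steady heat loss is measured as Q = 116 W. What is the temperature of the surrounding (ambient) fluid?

T_out = 27.7 °C

Sum the resistances:
  R_titanium = L/(kA) = 0.00990/(22.2·0.756) = 5.899×10^-4 K/W
  R_ceramic fibre blanket = L/(kA) = 0.0999/(0.0816·0.756) = 1.619 K/W
  R_conv,out = 1/(hA) = 1/(7.51·0.756) = 0.1761 K/W
ΣR = 1.796 K/W
ΔT = Q·ΣR = 116 × 1.796 = 208.3 K
Heat flows outward, so T_out = T_in − ΔT = 236 − 208.3 = 27.7 °C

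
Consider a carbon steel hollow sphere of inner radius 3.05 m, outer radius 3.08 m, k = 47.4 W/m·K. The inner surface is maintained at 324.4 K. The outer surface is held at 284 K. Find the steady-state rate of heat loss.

Q = 4πk·ΔT/(1/r₁ − 1/r₂) = 4π × 47.4 × 40.4 / (1/3.05 − 1/3.08) = 7.54×10^6 W

Q = 7540 kW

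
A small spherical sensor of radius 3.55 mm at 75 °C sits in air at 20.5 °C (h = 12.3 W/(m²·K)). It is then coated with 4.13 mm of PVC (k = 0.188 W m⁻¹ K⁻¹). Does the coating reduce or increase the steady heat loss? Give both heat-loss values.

Critical radius for a sphere: r_cr = 2k/h = 0.0306 m = 3.06 cm.
Outer radius after coating: r₂ = 0.00355 + 0.00413 = 0.00768 m.
Since r₁ < r_cr and r₂ ≤ r_cr, the coating moves toward the maximum at r_cr — heat loss rises.
Bare: R = 1/(4πr₁²h) = 513.4 K/W; Q = 54.5/513.4 = 0.106 W.
Coated: R = R_cond + R_conv = 173.8 K/W; Q = 54.5/173.8 = 0.314 W.

increases: 0.106 → 0.314 W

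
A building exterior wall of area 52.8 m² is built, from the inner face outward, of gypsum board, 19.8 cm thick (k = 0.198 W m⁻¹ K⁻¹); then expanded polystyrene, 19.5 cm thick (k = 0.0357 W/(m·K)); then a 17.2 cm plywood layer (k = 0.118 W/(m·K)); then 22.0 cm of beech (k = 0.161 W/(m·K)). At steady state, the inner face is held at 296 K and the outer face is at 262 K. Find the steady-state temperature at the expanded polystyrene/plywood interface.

T = 272.34 K

Series thermal resistances, inner to outer:
  R_gypsum board = L/(kA) = 0.198/(0.198·52.8) = 0.01894 K/W
  R_expanded polystyrene = L/(kA) = 0.195/(0.0357·52.8) = 0.1035 K/W
  R_plywood = L/(kA) = 0.172/(0.118·52.8) = 0.02761 K/W
  R_beech = L/(kA) = 0.220/(0.161·52.8) = 0.02588 K/W
ΣR = 0.01894 + 0.1035 + 0.02761 + 0.02588 = 0.1759 K/W
Q = ΔT/ΣR = (296 K − 262 K)/0.1759 = 193.3 W
From the inner boundary to the expanded polystyrene/plywood interface, ΣR_partial = 0.1224 K/W.
T_interface = T_in − Q·ΣR_partial = 296 K − (193.3)(0.1224) = 272.34 K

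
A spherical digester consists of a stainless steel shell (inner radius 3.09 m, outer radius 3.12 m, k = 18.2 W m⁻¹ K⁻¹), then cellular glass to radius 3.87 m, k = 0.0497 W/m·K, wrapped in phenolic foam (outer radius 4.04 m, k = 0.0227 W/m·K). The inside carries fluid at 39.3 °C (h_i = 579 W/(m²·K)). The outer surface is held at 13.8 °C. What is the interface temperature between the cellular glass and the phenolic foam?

Resistance network (inner→outer):
  R_conv,in = 1/(4πr²h) = 1/(4π·3.09²·579) = 1.439×10^-5 K/W
  R_stainless steel = (1/3.09 − 1/3.12)/(4πk) = 0.003112/(4π·18.2) = 1.361×10^-5 K/W
  R_cellular glass = (1/3.12 − 1/3.87)/(4πk) = 0.06211/(4π·0.0497) = 0.09946 K/W
  R_phenolic foam = (1/3.87 − 1/4.04)/(4πk) = 0.01087/(4π·0.0227) = 0.03812 K/W
ΣR = 1.439×10^-5 + 1.361×10^-5 + 0.09946 + 0.03812 = 0.1376 K/W
Q = ΔT/ΣR = (39.3 °C − 13.8 °C)/0.1376 = 185.3 W
From the inner boundary to the cellular glass/phenolic foam interface, ΣR_partial = 0.09949 K/W.
T_interface = T_in − Q·ΣR_partial = 39.3 °C − (185.3)(0.09949) = 20.9 °C

T = 20.9 °C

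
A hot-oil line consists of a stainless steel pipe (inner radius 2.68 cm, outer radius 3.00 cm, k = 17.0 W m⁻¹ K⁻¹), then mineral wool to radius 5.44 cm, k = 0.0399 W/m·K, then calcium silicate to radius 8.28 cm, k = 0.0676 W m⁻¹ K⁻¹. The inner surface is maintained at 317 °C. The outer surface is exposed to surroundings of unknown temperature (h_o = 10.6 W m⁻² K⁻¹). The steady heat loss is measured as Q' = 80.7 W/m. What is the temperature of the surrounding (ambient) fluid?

Series resistances:
  R'_stainless steel = ln(0.0300/0.0268)/(2πk) = 0.1128/(2π·17.0) = 0.001056 m·K/W
  R'_mineral wool = ln(0.0544/0.0300)/(2πk) = 0.5952/(2π·0.0399) = 2.374 m·K/W
  R'_calcium silicate = ln(0.0828/0.0544)/(2πk) = 0.4201/(2π·0.0676) = 0.9890 m·K/W
  R'_conv,out = 1/(2πr h) = 1/(2π·0.0828·10.6) = 0.1813 m·K/W
ΣR = 3.545 m·K/W
ΔT = Q'·ΣR = 80.7 × 3.545 = 286.1 K
Heat flows outward, so T_out = T_in − ΔT = 317 − 286.1 = 30.9 °C

T_out = 30.9 °C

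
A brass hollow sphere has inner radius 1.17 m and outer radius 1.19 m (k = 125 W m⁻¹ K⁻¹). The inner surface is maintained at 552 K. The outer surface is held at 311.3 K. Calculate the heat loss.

Q = 4πk·ΔT/(1/r₁ − 1/r₂) = 4π × 125 × 240.7 / (1/1.17 − 1/1.19) = 2.63×10^7 W

Q = 2.63×10^7 W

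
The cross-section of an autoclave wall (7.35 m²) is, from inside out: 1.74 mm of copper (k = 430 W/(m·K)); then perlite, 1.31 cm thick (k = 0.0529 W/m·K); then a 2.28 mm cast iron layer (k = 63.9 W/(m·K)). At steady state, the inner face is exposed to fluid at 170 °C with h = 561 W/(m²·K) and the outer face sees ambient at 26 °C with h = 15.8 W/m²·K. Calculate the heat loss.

Q = 3380 W

Treat each layer as a resistance in series:
  R_conv,in = 1/(hA) = 1/(561·7.35) = 2.425×10^-4 K/W
  R_copper = L/(kA) = 0.00174/(430·7.35) = 5.505×10^-7 K/W
  R_perlite = L/(kA) = 0.0131/(0.0529·7.35) = 0.03369 K/W
  R_cast iron = L/(kA) = 0.00228/(63.9·7.35) = 4.855×10^-6 K/W
  R_conv,out = 1/(hA) = 1/(15.8·7.35) = 0.008611 K/W
ΣR = 2.425×10^-4 + 5.505×10^-7 + 0.03369 + 4.855×10^-6 + 0.008611 = 0.04255 K/W
Q = ΔT/ΣR = (170 °C − 26 °C)/0.04255 = 3380 W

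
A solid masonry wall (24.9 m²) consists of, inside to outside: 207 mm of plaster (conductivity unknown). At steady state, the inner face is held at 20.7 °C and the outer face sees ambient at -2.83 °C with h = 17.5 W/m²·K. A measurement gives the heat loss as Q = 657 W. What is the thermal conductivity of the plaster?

ΣR = ΔT/Q = |20.7 − -2.83|/657 = 0.03581 K/W
Known resistances:
  R_conv,out = 1/(hA) = 1/(17.5·24.9) = 0.002295 K/W
R_plaster = ΣR − ΣR_known = 0.03581 − 0.002295 = 0.03352 K/W
L/(kA) = 0.03352 ⇒ k = 0.207/(0.03352·24.9) = 0.248 W/m·K

k = 0.248 W/m·K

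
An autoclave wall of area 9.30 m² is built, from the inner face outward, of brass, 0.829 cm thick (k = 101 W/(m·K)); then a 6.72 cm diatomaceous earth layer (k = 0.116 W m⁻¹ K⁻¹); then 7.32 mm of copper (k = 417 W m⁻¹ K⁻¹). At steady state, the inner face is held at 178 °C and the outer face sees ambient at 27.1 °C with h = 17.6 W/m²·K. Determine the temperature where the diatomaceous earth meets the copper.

Series thermal resistances, inner to outer:
  R_brass = L/(kA) = 0.00829/(101·9.30) = 8.826×10^-6 K/W
  R_diatomaceous earth = L/(kA) = 0.0672/(0.116·9.30) = 0.06229 K/W
  R_copper = L/(kA) = 0.00732/(417·9.30) = 1.888×10^-6 K/W
  R_conv,out = 1/(hA) = 1/(17.6·9.30) = 0.006109 K/W
ΣR = 8.826×10^-6 + 0.06229 + 1.888×10^-6 + 0.006109 = 0.06841 K/W
Q = ΔT/ΣR = (178 °C − 27.1 °C)/0.06841 = 2206 W
From the inner boundary to the diatomaceous earth/copper interface, ΣR_partial = 0.06230 K/W.
T_interface = T_in − Q·ΣR_partial = 178 °C − (2206)(0.06230) = 40.6 °C

T = 40.6 °C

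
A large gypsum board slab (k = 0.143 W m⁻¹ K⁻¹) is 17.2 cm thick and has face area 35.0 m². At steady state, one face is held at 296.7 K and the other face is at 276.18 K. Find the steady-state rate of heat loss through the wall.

Q = 597 W

Q = kA·ΔT/L = 0.143 × 35.0 × |296.7 K − 276.18 K| / 0.172 = 597 W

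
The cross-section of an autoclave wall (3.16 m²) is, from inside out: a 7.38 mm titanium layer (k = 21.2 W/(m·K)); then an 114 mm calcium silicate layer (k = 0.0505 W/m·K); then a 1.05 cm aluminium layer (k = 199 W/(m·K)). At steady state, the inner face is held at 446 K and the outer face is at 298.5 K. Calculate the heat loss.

Treat each layer as a resistance in series:
  R_titanium = L/(kA) = 0.00738/(21.2·3.16) = 1.102×10^-4 K/W
  R_calcium silicate = L/(kA) = 0.114/(0.0505·3.16) = 0.7144 K/W
  R_aluminium = L/(kA) = 0.0105/(199·3.16) = 1.670×10^-5 K/W
ΣR = 1.102×10^-4 + 0.7144 + 1.670×10^-5 = 0.7145 K/W
Q = ΔT/ΣR = (446 K − 298.5 K)/0.7145 = 206 W

Q = 206 W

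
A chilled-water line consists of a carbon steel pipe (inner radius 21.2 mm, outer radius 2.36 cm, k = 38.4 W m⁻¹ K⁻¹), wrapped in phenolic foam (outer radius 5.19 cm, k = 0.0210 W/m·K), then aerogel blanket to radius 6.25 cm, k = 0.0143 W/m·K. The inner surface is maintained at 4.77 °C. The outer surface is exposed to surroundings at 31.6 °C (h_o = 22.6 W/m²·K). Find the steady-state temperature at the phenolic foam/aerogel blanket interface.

T = 24.4 °C

Resistance network (inner→outer):
  R'_carbon steel = ln(0.0236/0.0212)/(2πk) = 0.1072/(2π·38.4) = 4.445×10^-4 m·K/W
  R'_phenolic foam = ln(0.0519/0.0236)/(2πk) = 0.7881/(2π·0.0210) = 5.973 m·K/W
  R'_aerogel blanket = ln(0.0625/0.0519)/(2πk) = 0.1858/(2π·0.0143) = 2.068 m·K/W
  R'_conv,out = 1/(2πr h) = 1/(2π·0.0625·22.6) = 0.1127 m·K/W
ΣR = 4.445×10^-4 + 5.973 + 2.068 + 0.1127 = 8.154 m·K/W
Q' = ΔT/ΣR = (4.77 °C − 31.6 °C)/8.154 = -3.290 W/m
From the inner boundary to the phenolic foam/aerogel blanket interface, ΣR_partial = 5.973 m·K/W.
T_interface = T_in − Q'·ΣR_partial = 4.77 °C − (-3.290)(5.973) = 24.4 °C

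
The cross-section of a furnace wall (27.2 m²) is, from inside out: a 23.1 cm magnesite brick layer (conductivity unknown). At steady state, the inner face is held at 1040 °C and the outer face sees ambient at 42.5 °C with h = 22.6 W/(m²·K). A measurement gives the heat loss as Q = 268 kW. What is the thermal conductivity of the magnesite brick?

k = 4.05 W/m·K

ΣR = ΔT/Q = |1040 − 42.5|/2.68×10^5 = 0.003722 K/W
Known resistances:
  R_conv,out = 1/(hA) = 1/(22.6·27.2) = 0.001627 K/W
R_magnesite brick = ΣR − ΣR_known = 0.003722 − 0.001627 = 0.002095 K/W
L/(kA) = 0.002095 ⇒ k = 0.231/(0.002095·27.2) = 4.05 W/m·K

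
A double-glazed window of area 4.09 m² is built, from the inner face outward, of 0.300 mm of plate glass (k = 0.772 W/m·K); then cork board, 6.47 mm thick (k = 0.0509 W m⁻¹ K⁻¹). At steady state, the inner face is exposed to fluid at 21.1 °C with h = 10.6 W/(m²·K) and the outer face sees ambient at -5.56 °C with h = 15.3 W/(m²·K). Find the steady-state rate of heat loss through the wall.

Series thermal resistances, inner to outer:
  R_conv,in = 1/(hA) = 1/(10.6·4.09) = 0.02307 K/W
  R_plate glass = L/(kA) = 3.00×10^-4/(0.772·4.09) = 9.501×10^-5 K/W
  R_cork board = L/(kA) = 0.00647/(0.0509·4.09) = 0.03108 K/W
  R_conv,out = 1/(hA) = 1/(15.3·4.09) = 0.01598 K/W
ΣR = 0.02307 + 9.501×10^-5 + 0.03108 + 0.01598 = 0.07023 K/W
Q = ΔT/ΣR = (21.1 °C − -5.56 °C)/0.07023 = 380 W

Q = 380 W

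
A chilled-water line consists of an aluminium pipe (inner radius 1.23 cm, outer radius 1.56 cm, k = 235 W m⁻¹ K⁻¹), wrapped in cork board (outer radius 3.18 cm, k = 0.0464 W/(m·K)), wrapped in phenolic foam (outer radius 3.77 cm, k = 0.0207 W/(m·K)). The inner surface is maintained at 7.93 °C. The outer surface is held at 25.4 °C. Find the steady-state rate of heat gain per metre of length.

Q' = 4.66 W/m

Treat each layer as a resistance in series:
  R'_aluminium = ln(0.0156/0.0123)/(2πk) = 0.2377/(2π·235) = 1.610×10^-4 m·K/W
  R'_cork board = ln(0.0318/0.0156)/(2πk) = 0.7122/(2π·0.0464) = 2.443 m·K/W
  R'_phenolic foam = ln(0.0377/0.0318)/(2πk) = 0.1702/(2π·0.0207) = 1.309 m·K/W
ΣR = 1.610×10^-4 + 2.443 + 1.309 = 3.752 m·K/W
Q' = ΔT/ΣR = (7.93 °C − 25.4 °C)/3.752 = -4.66 W/m
(Negative Q' ⇒ heat flows inward; heat gain = 4.66 W/m.)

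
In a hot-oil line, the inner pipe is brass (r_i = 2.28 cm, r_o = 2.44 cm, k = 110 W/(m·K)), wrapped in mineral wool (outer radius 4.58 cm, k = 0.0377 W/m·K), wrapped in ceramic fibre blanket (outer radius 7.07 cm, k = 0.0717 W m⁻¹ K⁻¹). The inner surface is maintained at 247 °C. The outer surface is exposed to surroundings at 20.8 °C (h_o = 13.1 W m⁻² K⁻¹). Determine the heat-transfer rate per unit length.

Q' = 59.6 W/m

Series thermal resistances, inner to outer:
  R'_brass = ln(0.0244/0.0228)/(2πk) = 0.06782/(2π·110) = 9.813×10^-5 m·K/W
  R'_mineral wool = ln(0.0458/0.0244)/(2πk) = 0.6297/(2π·0.0377) = 2.658 m·K/W
  R'_ceramic fibre blanket = ln(0.0707/0.0458)/(2πk) = 0.4342/(2π·0.0717) = 0.9637 m·K/W
  R'_conv,out = 1/(2πr h) = 1/(2π·0.0707·13.1) = 0.1718 m·K/W
ΣR = 9.813×10^-5 + 2.658 + 0.9637 + 0.1718 = 3.794 m·K/W
Q' = ΔT/ΣR = (247 °C − 20.8 °C)/3.794 = 59.6 W/m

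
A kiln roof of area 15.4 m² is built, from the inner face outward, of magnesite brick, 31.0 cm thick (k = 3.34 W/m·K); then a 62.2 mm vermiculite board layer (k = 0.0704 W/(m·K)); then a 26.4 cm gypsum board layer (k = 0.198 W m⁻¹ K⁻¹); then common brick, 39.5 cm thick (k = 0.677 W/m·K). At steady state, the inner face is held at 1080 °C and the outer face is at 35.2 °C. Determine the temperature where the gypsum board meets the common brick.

T = 246 °C

Series thermal resistances, inner to outer:
  R_magnesite brick = L/(kA) = 0.310/(3.34·15.4) = 0.006027 K/W
  R_vermiculite board = L/(kA) = 0.0622/(0.0704·15.4) = 0.05737 K/W
  R_gypsum board = L/(kA) = 0.264/(0.198·15.4) = 0.08658 K/W
  R_common brick = L/(kA) = 0.395/(0.677·15.4) = 0.03789 K/W
ΣR = 0.006027 + 0.05737 + 0.08658 + 0.03789 = 0.1879 K/W
Q = ΔT/ΣR = (1080 °C − 35.2 °C)/0.1879 = 5560 W
From the inner boundary to the gypsum board/common brick interface, ΣR_partial = 0.1500 K/W.
T_interface = T_in − Q·ΣR_partial = 1080 °C − (5560)(0.1500) = 246 °C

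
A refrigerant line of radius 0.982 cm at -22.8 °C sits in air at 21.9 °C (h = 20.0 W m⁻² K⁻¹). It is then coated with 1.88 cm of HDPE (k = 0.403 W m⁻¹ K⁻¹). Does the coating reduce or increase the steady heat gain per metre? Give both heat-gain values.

Critical radius for a cylinder: r_cr = k/h = 0.0202 m = 2.02 cm.
Outer radius after coating: r₂ = 0.00982 + 0.0188 = 0.02862 m.
r₁ < r_cr < r₂: heat gain rises to a maximum at r_cr then falls. Whether the coating helps depends on whether Q(r₂) has dropped back below Q(r₁).
Bare: R = 1/(2πr₁h) = 0.8104 m·K/W; Q = 44.7/0.8104 = 55.2 W/m.
Coated: R = R_cond + R_conv = 0.7005 m·K/W; Q = 44.7/0.7005 = 63.8 W/m.

increases: 55.2 → 63.8 W/m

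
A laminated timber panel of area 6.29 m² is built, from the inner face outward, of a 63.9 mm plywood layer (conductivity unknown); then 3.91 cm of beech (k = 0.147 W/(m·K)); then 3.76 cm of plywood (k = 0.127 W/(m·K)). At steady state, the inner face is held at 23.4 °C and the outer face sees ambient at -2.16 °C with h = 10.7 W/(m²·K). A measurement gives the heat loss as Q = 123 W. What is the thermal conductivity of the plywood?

ΣR = ΔT/Q = |23.4 − -2.16|/123 = 0.2078 K/W
Known resistances:
  R_beech = L/(kA) = 0.0391/(0.147·6.29) = 0.04229 K/W
  R_plywood = L/(kA) = 0.0376/(0.127·6.29) = 0.04707 K/W
  R_conv,out = 1/(hA) = 1/(10.7·6.29) = 0.01486 K/W
R_plywood = ΣR − ΣR_known = 0.2078 − 0.1042 = 0.1036 K/W
L/(kA) = 0.1036 ⇒ k = 0.0639/(0.1036·6.29) = 0.0981 W/m·K

k = 0.0981 W/m·K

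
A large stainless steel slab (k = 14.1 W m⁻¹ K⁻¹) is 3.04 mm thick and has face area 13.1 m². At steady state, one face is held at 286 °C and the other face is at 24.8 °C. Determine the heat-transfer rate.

Q = kA·ΔT/L = 14.1 × 13.1 × |286 °C − 24.8 °C| / 0.00304 = 1.59×10^7 W

Q = 15900 kW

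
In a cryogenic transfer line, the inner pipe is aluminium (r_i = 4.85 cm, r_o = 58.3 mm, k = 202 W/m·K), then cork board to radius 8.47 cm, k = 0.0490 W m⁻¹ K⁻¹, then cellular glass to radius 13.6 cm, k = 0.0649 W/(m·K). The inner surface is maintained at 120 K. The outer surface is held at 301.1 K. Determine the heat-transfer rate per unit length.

Q' = 76.3 W/m

Treat each layer as a resistance in series:
  R'_aluminium = ln(0.0583/0.0485)/(2πk) = 0.1840/(2π·202) = 1.450×10^-4 m·K/W
  R'_cork board = ln(0.0847/0.0583)/(2πk) = 0.3735/(2π·0.0490) = 1.213 m·K/W
  R'_cellular glass = ln(0.136/0.0847)/(2πk) = 0.4735/(2π·0.0649) = 1.161 m·K/W
ΣR = 1.450×10^-4 + 1.213 + 1.161 = 2.374 m·K/W
Q' = ΔT/ΣR = (120 K − 301.1 K)/2.374 = -76.3 W/m
(Negative Q' ⇒ heat flows inward; heat gain = 76.3 W/m.)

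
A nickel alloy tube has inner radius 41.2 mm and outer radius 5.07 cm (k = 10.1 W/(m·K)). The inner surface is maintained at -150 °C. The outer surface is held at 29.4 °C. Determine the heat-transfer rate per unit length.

Q' = 54.9 kW/m

Q' = 2πk·ΔT/ln(r₂/r₁) = 2π × 10.1 × 179.4 / ln(0.0507/0.0412) = 54900 W/m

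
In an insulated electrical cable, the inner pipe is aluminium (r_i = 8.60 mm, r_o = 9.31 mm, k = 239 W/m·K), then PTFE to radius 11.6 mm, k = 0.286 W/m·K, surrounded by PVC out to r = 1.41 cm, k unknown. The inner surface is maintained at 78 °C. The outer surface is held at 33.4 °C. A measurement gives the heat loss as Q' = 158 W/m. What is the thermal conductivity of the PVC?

ΣR = ΔT/Q' = |78 − 33.4|/158 = 0.2823 m·K/W
Known resistances:
  R'_aluminium = ln(0.00931/0.00860)/(2πk) = 0.07933/(2π·239) = 5.283×10^-5 m·K/W
  R'_PTFE = ln(0.0116/0.00931)/(2πk) = 0.2199/(2π·0.286) = 0.1224 m·K/W
R_PVC = ΣR − ΣR_known = 0.2823 − 0.1225 = 0.1598 m·K/W
ln(r₂/r₁)/(2πk) = 0.1598 ⇒ k = 0.1952/(2π·0.1598) = 0.194 W/m·K

k = 0.194 W/m·K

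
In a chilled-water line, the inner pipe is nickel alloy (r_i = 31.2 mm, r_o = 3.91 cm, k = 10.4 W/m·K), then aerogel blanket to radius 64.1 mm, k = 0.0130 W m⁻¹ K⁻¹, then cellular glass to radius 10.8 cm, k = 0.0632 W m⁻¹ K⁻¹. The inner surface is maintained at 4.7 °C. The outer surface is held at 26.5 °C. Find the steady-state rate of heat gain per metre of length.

Q' = 2.96 W/m

Treat each layer as a resistance in series:
  R'_nickel alloy = ln(0.0391/0.0312)/(2πk) = 0.2257/(2π·10.4) = 0.003454 m·K/W
  R'_aerogel blanket = ln(0.0641/0.0391)/(2πk) = 0.4943/(2π·0.0130) = 6.052 m·K/W
  R'_cellular glass = ln(0.108/0.0641)/(2πk) = 0.5217/(2π·0.0632) = 1.314 m·K/W
ΣR = 0.003454 + 6.052 + 1.314 = 7.369 m·K/W
Q' = ΔT/ΣR = (4.7 °C − 26.5 °C)/7.369 = -2.96 W/m
(Negative Q' ⇒ heat flows inward; heat gain = 2.96 W/m.)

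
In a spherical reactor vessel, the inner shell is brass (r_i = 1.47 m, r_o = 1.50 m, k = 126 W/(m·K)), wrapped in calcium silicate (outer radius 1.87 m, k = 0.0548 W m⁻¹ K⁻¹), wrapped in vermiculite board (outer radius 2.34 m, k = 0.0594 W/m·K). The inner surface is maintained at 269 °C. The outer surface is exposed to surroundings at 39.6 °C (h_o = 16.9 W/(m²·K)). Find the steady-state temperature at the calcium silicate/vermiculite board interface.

Treat each layer as a resistance in series:
  R_brass = (1/1.47 − 1/1.50)/(4πk) = 0.01361/(4π·126) = 8.593×10^-6 K/W
  R_calcium silicate = (1/1.50 − 1/1.87)/(4πk) = 0.1319/(4π·0.0548) = 0.1915 K/W
  R_vermiculite board = (1/1.87 − 1/2.34)/(4πk) = 0.1074/(4π·0.0594) = 0.1439 K/W
  R_conv,out = 1/(4πr²h) = 1/(4π·2.34²·16.9) = 8.599×10^-4 K/W
ΣR = 8.593×10^-6 + 0.1915 + 0.1439 + 8.599×10^-4 = 0.3363 K/W
Q = ΔT/ΣR = (269 °C − 39.6 °C)/0.3363 = 682.1 W
From the inner boundary to the calcium silicate/vermiculite board interface, ΣR_partial = 0.1915 K/W.
T_interface = T_in − Q·ΣR_partial = 269 °C − (682.1)(0.1915) = 138 °C

T = 138 °C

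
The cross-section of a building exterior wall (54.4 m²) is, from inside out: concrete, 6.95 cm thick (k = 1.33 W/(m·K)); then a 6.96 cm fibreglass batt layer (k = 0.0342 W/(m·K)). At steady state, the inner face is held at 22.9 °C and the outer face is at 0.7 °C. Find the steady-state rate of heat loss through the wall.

Treat each layer as a resistance in series:
  R_concrete = L/(kA) = 0.0695/(1.33·54.4) = 9.606×10^-4 K/W
  R_fibreglass batt = L/(kA) = 0.0696/(0.0342·54.4) = 0.03741 K/W
ΣR = 9.606×10^-4 + 0.03741 = 0.03837 K/W
Q = ΔT/ΣR = (22.9 °C − 0.7 °C)/0.03837 = 579 W

Q = 579 W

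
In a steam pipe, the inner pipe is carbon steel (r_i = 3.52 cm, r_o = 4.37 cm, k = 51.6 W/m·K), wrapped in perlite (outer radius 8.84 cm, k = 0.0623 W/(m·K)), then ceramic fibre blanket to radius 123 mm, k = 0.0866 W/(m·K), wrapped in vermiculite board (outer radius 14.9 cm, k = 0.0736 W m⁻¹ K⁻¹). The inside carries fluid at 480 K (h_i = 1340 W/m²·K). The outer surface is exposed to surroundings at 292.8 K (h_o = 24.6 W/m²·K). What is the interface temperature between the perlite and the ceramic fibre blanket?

T = 362.3 K

Series thermal resistances, inner to outer:
  R'_conv,in = 1/(2πr h) = 1/(2π·0.0352·1340) = 0.003374 m·K/W
  R'_carbon steel = ln(0.0437/0.0352)/(2πk) = 0.2163/(2π·51.6) = 6.672×10^-4 m·K/W
  R'_perlite = ln(0.0884/0.0437)/(2πk) = 0.7045/(2π·0.0623) = 1.800 m·K/W
  R'_ceramic fibre blanket = ln(0.123/0.0884)/(2πk) = 0.3303/(2π·0.0866) = 0.6071 m·K/W
  R'_vermiculite board = ln(0.149/0.123)/(2πk) = 0.1918/(2π·0.0736) = 0.4147 m·K/W
  R'_conv,out = 1/(2πr h) = 1/(2π·0.149·24.6) = 0.04342 m·K/W
ΣR = 0.003374 + 6.672×10^-4 + 1.800 + 0.6071 + 0.4147 + 0.04342 = 2.869 m·K/W
Q' = ΔT/ΣR = (480 K − 292.8 K)/2.869 = 65.25 W/m
From the inner boundary to the perlite/ceramic fibre blanket interface, ΣR_partial = 1.804 m·K/W.
T_interface = T_in − Q'·ΣR_partial = 480 K − (65.25)(1.804) = 362.3 K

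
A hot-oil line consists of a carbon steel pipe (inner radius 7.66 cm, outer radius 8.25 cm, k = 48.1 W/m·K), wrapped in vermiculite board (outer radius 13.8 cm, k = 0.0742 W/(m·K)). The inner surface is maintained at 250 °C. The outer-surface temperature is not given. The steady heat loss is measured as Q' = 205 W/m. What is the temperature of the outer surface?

Series resistances:
  R'_carbon steel = ln(0.0825/0.0766)/(2πk) = 0.07420/(2π·48.1) = 2.455×10^-4 m·K/W
  R'_vermiculite board = ln(0.138/0.0825)/(2πk) = 0.5145/(2π·0.0742) = 1.103 m·K/W
ΣR = 1.104 m·K/W
ΔT = Q'·ΣR = 205 × 1.104 = 226.3 K
Heat flows outward, so T_out = T_in − ΔT = 250 − 226.3 = 23.7 °C

T_out = 23.7 °C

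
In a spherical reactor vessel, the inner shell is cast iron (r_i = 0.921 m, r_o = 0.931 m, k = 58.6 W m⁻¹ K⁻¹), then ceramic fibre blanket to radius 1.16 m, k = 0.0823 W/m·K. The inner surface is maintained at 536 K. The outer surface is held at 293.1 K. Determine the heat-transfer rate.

Treat each layer as a resistance in series:
  R_cast iron = (1/0.921 − 1/0.931)/(4πk) = 0.01166/(4π·58.6) = 1.584×10^-5 K/W
  R_ceramic fibre blanket = (1/0.931 − 1/1.16)/(4πk) = 0.2120/(4π·0.0823) = 0.2050 K/W
ΣR = 1.584×10^-5 + 0.2050 = 0.2050 K/W
Q = ΔT/ΣR = (536 K − 293.1 K)/0.2050 = 1180 W

Q = 1180 W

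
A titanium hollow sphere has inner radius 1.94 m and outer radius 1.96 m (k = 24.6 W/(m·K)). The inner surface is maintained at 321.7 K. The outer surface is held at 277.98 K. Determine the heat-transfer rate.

Q = 4πk·ΔT/(1/r₁ − 1/r₂) = 4π × 24.6 × 43.72 / (1/1.94 − 1/1.96) = 2.57×10^6 W

Q = 2570 kW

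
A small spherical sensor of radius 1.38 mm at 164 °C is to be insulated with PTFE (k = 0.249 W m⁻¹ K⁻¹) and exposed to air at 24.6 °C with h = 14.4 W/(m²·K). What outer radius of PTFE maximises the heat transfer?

r_cr = 3.46 cm

For a sphere, r_cr = 2k_ins/h = 2·0.249/14.4 = 0.0346 m = 3.46 cm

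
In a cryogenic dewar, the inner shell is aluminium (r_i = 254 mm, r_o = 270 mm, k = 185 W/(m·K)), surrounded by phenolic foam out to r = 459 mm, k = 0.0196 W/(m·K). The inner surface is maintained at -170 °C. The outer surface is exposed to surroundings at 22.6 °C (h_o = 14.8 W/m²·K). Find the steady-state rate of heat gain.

Q = 31.0 W

Series thermal resistances, inner to outer:
  R_aluminium = (1/0.254 − 1/0.270)/(4πk) = 0.2333/(4π·185) = 1.004×10^-4 K/W
  R_phenolic foam = (1/0.270 − 1/0.459)/(4πk) = 1.525/(4π·0.0196) = 6.192 K/W
  R_conv,out = 1/(4πr²h) = 1/(4π·0.459²·14.8) = 0.02552 K/W
ΣR = 1.004×10^-4 + 6.192 + 0.02552 = 6.218 K/W
Q = ΔT/ΣR = (-170 °C − 22.6 °C)/6.218 = -31.0 W
(Negative Q ⇒ heat flows inward; heat gain = 31.0 W.)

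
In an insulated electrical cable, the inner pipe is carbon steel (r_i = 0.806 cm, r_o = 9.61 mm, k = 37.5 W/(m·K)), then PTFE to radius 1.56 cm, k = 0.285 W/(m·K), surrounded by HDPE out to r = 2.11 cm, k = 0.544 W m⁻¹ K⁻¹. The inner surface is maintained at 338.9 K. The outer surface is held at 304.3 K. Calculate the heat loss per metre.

Q' = 96.2 W/m

Resistance network (inner→outer):
  R'_carbon steel = ln(0.00961/0.00806)/(2πk) = 0.1759/(2π·37.5) = 7.465×10^-4 m·K/W
  R'_PTFE = ln(0.0156/0.00961)/(2πk) = 0.4845/(2π·0.285) = 0.2705 m·K/W
  R'_HDPE = ln(0.0211/0.0156)/(2πk) = 0.3020/(2π·0.544) = 0.08836 m·K/W
ΣR = 7.465×10^-4 + 0.2705 + 0.08836 = 0.3596 m·K/W
Q' = ΔT/ΣR = (338.9 K − 304.3 K)/0.3596 = 96.2 W/m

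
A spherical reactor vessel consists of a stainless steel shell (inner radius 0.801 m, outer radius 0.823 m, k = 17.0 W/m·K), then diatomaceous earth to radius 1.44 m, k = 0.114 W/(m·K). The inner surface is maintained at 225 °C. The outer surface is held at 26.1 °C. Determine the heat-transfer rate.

Q = 547 W

Resistance network (inner→outer):
  R_stainless steel = (1/0.801 − 1/0.823)/(4πk) = 0.03337/(4π·17.0) = 1.562×10^-4 K/W
  R_diatomaceous earth = (1/0.823 − 1/1.44)/(4πk) = 0.5206/(4π·0.114) = 0.3634 K/W
ΣR = 1.562×10^-4 + 0.3634 = 0.3636 K/W
Q = ΔT/ΣR = (225 °C − 26.1 °C)/0.3636 = 547 W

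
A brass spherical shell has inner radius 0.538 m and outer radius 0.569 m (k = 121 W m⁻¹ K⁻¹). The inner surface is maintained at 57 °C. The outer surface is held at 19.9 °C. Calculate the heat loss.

Q = 5.57×10^5 W

Q = 4πk·ΔT/(1/r₁ − 1/r₂) = 4π × 121 × 37.1 / (1/0.538 − 1/0.569) = 5.57×10^5 W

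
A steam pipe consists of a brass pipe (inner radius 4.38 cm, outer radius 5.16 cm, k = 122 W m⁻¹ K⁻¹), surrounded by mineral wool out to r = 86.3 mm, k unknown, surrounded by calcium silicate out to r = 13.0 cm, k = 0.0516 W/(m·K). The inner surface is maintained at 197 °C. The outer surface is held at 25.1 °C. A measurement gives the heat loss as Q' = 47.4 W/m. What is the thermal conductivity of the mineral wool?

k = 0.0346 W/m·K

ΣR = ΔT/Q' = |197 − 25.1|/47.4 = 3.627 m·K/W
Known resistances:
  R'_brass = ln(0.0516/0.0438)/(2πk) = 0.1639/(2π·122) = 2.138×10^-4 m·K/W
  R'_calcium silicate = ln(0.130/0.0863)/(2πk) = 0.4097/(2π·0.0516) = 1.264 m·K/W
R_mineral wool = ΣR − ΣR_known = 3.627 − 1.264 = 2.363 m·K/W
ln(r₂/r₁)/(2πk) = 2.363 ⇒ k = 0.5143/(2π·2.363) = 0.0346 W/m·K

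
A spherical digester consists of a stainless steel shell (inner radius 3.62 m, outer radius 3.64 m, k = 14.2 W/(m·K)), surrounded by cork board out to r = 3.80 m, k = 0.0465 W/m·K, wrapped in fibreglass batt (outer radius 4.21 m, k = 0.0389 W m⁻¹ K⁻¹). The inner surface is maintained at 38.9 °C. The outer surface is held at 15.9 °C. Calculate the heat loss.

Q = 318 W

Series thermal resistances, inner to outer:
  R_stainless steel = (1/3.62 − 1/3.64)/(4πk) = 0.001518/(4π·14.2) = 8.506×10^-6 K/W
  R_cork board = (1/3.64 − 1/3.80)/(4πk) = 0.01157/(4π·0.0465) = 0.01980 K/W
  R_fibreglass batt = (1/3.80 − 1/4.21)/(4πk) = 0.02563/(4π·0.0389) = 0.05243 K/W
ΣR = 8.506×10^-6 + 0.01980 + 0.05243 = 0.07224 K/W
Q = ΔT/ΣR = (38.9 °C − 15.9 °C)/0.07224 = 318 W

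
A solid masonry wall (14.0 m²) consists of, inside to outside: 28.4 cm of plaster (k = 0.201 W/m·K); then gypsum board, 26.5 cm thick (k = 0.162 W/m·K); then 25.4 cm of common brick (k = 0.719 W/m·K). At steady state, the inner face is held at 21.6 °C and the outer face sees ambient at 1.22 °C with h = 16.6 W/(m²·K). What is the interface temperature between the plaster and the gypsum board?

T = 13.3 °C

Resistance network (inner→outer):
  R_plaster = L/(kA) = 0.284/(0.201·14.0) = 0.1009 K/W
  R_gypsum board = L/(kA) = 0.265/(0.162·14.0) = 0.1168 K/W
  R_common brick = L/(kA) = 0.254/(0.719·14.0) = 0.02523 K/W
  R_conv,out = 1/(hA) = 1/(16.6·14.0) = 0.004303 K/W
ΣR = 0.1009 + 0.1168 + 0.02523 + 0.004303 = 0.2472 K/W
Q = ΔT/ΣR = (21.6 °C − 1.22 °C)/0.2472 = 82.44 W
From the inner boundary to the plaster/gypsum board interface, ΣR_partial = 0.1009 K/W.
T_interface = T_in − Q·ΣR_partial = 21.6 °C − (82.44)(0.1009) = 13.3 °C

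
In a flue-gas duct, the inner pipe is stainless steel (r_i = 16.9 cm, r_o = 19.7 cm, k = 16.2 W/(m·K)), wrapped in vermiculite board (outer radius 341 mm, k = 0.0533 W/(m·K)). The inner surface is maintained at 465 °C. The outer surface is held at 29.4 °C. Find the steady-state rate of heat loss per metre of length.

Q' = 266 W/m

Series thermal resistances, inner to outer:
  R'_stainless steel = ln(0.197/0.169)/(2πk) = 0.1533/(2π·16.2) = 0.001506 m·K/W
  R'_vermiculite board = ln(0.341/0.197)/(2πk) = 0.5487/(2π·0.0533) = 1.638 m·K/W
ΣR = 0.001506 + 1.638 = 1.640 m·K/W
Q' = ΔT/ΣR = (465 °C − 29.4 °C)/1.640 = 266 W/m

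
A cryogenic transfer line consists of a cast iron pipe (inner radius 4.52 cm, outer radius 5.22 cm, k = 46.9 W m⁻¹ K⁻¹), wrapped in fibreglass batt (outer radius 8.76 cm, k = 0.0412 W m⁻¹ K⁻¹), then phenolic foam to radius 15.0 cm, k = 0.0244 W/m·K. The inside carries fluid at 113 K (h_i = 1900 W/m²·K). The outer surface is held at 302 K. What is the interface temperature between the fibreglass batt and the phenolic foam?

T = 181.7 K

Series thermal resistances, inner to outer:
  R'_conv,in = 1/(2πr h) = 1/(2π·0.0452·1900) = 0.001853 m·K/W
  R'_cast iron = ln(0.0522/0.0452)/(2πk) = 0.1440/(2π·46.9) = 4.886×10^-4 m·K/W
  R'_fibreglass batt = ln(0.0876/0.0522)/(2πk) = 0.5177/(2π·0.0412) = 2.000 m·K/W
  R'_phenolic foam = ln(0.150/0.0876)/(2πk) = 0.5379/(2π·0.0244) = 3.508 m·K/W
ΣR = 0.001853 + 4.886×10^-4 + 2.000 + 3.508 = 5.510 m·K/W
Q' = ΔT/ΣR = (113 K − 302 K)/5.510 = -34.30 W/m
From the inner boundary to the fibreglass batt/phenolic foam interface, ΣR_partial = 2.002 m·K/W.
T_interface = T_in − Q'·ΣR_partial = 113 K − (-34.30)(2.002) = 181.7 K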